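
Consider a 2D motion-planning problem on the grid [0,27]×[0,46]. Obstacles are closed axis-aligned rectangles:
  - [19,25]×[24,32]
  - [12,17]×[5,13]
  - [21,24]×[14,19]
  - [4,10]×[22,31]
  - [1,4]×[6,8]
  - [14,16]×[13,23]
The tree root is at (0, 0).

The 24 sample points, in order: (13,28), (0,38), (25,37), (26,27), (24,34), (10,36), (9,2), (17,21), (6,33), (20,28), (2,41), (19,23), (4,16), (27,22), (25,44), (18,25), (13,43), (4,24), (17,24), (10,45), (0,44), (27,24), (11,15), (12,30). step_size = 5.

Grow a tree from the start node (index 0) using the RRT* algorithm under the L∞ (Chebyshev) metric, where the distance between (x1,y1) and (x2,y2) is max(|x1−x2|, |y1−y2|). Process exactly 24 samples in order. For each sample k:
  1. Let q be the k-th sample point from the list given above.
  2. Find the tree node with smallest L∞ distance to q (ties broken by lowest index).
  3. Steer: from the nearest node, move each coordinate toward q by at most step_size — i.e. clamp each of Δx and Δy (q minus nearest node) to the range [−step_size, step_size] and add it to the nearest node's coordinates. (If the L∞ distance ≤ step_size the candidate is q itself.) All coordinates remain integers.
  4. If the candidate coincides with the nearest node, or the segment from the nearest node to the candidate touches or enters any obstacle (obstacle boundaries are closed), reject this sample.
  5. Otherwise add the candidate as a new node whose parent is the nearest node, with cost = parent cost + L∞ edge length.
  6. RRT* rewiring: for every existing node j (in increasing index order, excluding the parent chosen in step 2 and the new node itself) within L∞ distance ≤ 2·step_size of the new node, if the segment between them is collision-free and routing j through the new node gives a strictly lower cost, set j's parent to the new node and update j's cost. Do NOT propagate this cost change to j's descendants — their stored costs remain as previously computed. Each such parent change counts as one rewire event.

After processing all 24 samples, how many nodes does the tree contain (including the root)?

1. q=(13,28) nearest=0 d=28 new=(5,5) → add node 1 parent=0 cost=5
2. q=(0,38) nearest=1 d=33 new=(0,10) → blocked by [1,4]×[6,8], reject
3. q=(25,37) nearest=1 d=32 new=(10,10) → add node 2 parent=1 cost=10
4. q=(26,27) nearest=2 d=17 new=(15,15) → blocked by [12,17]×[5,13], reject
5. q=(24,34) nearest=2 d=24 new=(15,15) → blocked by [12,17]×[5,13], reject
6. q=(10,36) nearest=2 d=26 new=(10,15) → add node 3 parent=2 cost=15
7. q=(9,2) nearest=1 d=4 new=(9,2) → add node 4 parent=1 cost=9
8. q=(17,21) nearest=3 d=7 new=(15,20) → blocked by [14,16]×[13,23], reject
9. q=(6,33) nearest=3 d=18 new=(6,20) → add node 5 parent=3 cost=20
10. q=(20,28) nearest=3 d=13 new=(15,20) → blocked by [14,16]×[13,23], reject
11. q=(2,41) nearest=5 d=21 new=(2,25) → blocked by [4,10]×[22,31], reject
12. q=(19,23) nearest=3 d=9 new=(15,20) → blocked by [14,16]×[13,23], reject
13. q=(4,16) nearest=5 d=4 new=(4,16) → add node 6 parent=5 cost=24
14. q=(27,22) nearest=2 d=17 new=(15,15) → blocked by [12,17]×[5,13], reject
15. q=(25,44) nearest=5 d=24 new=(11,25) → blocked by [4,10]×[22,31], reject
16. q=(18,25) nearest=3 d=10 new=(15,20) → blocked by [14,16]×[13,23], reject
17. q=(13,43) nearest=5 d=23 new=(11,25) → blocked by [4,10]×[22,31], reject
18. q=(4,24) nearest=5 d=4 new=(4,24) → blocked by [4,10]×[22,31], reject
19. q=(17,24) nearest=3 d=9 new=(15,20) → blocked by [14,16]×[13,23], reject
20. q=(10,45) nearest=5 d=25 new=(10,25) → blocked by [4,10]×[22,31], reject
21. q=(0,44) nearest=5 d=24 new=(1,25) → blocked by [4,10]×[22,31], reject
22. q=(27,24) nearest=2 d=17 new=(15,15) → blocked by [12,17]×[5,13], reject
23. q=(11,15) nearest=3 d=1 new=(11,15) → add node 7 parent=3 cost=16; rewire 6→7 (23<24)
24. q=(12,30) nearest=5 d=10 new=(11,25) → blocked by [4,10]×[22,31], reject

Node count: 8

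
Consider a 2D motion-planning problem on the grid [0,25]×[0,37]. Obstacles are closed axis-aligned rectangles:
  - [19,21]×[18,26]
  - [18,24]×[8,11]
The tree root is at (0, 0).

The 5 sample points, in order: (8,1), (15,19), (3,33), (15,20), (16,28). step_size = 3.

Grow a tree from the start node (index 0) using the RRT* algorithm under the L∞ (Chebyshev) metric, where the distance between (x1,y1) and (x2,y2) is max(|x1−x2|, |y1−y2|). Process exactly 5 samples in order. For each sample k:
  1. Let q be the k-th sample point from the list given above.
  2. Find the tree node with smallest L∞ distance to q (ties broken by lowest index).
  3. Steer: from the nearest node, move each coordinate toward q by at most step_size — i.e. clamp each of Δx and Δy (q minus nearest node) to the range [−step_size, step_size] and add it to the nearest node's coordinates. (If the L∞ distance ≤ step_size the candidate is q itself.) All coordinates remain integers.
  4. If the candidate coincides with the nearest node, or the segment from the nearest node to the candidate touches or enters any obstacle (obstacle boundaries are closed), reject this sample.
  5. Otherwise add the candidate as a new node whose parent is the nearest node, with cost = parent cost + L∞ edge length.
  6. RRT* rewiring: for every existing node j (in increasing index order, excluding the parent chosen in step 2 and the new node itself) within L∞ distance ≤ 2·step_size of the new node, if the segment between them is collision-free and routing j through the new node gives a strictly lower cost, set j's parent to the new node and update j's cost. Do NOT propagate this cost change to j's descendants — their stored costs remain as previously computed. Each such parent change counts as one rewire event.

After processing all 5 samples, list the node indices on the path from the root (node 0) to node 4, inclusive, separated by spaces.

Path: 0 1 2 3 4

1. q=(8,1) nearest=0 d=8 new=(3,1) → add node 1 parent=0 cost=3
2. q=(15,19) nearest=1 d=18 new=(6,4) → add node 2 parent=1 cost=6
3. q=(3,33) nearest=2 d=29 new=(3,7) → add node 3 parent=2 cost=9
4. q=(15,20) nearest=3 d=13 new=(6,10) → add node 4 parent=3 cost=12
5. q=(16,28) nearest=4 d=18 new=(9,13) → add node 5 parent=4 cost=15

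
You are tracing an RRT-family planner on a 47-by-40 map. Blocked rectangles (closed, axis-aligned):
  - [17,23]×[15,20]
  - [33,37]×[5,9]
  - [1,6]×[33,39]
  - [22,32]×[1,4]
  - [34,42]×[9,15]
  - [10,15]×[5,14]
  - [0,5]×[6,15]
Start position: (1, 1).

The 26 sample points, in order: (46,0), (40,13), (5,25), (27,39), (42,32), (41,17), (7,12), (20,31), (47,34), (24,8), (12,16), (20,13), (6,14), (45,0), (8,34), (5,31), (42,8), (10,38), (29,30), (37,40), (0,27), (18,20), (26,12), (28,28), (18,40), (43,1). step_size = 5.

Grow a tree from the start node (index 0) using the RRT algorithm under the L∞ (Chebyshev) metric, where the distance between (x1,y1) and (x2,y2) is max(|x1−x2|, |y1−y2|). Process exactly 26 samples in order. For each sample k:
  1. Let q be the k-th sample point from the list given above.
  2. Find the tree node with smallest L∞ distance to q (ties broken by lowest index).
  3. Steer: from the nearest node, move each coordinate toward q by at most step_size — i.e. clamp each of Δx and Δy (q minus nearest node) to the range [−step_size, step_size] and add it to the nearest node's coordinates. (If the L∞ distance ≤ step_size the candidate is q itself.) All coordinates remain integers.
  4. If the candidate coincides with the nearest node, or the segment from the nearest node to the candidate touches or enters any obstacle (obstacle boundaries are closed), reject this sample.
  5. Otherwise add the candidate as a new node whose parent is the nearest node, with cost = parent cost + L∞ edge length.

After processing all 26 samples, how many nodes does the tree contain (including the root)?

1. q=(46,0) nearest=0 d=45 new=(6,0) → add node 1 parent=0 cost=5
2. q=(40,13) nearest=1 d=34 new=(11,5) → blocked by [10,15]×[5,14], reject
3. q=(5,25) nearest=0 d=24 new=(5,6) → blocked by [0,5]×[6,15], reject
4. q=(27,39) nearest=0 d=38 new=(6,6) → add node 2 parent=0 cost=5
5. q=(42,32) nearest=1 d=36 new=(11,5) → blocked by [10,15]×[5,14], reject
6. q=(41,17) nearest=1 d=35 new=(11,5) → blocked by [10,15]×[5,14], reject
7. q=(7,12) nearest=2 d=6 new=(7,11) → add node 3 parent=2 cost=10
8. q=(20,31) nearest=3 d=20 new=(12,16) → blocked by [10,15]×[5,14], reject
9. q=(47,34) nearest=3 d=40 new=(12,16) → blocked by [10,15]×[5,14], reject
10. q=(24,8) nearest=3 d=17 new=(12,8) → blocked by [10,15]×[5,14], reject
11. q=(12,16) nearest=3 d=5 new=(12,16) → blocked by [10,15]×[5,14], reject
12. q=(20,13) nearest=3 d=13 new=(12,13) → blocked by [10,15]×[5,14], reject
13. q=(6,14) nearest=3 d=3 new=(6,14) → add node 4 parent=3 cost=13
14. q=(45,0) nearest=3 d=38 new=(12,6) → blocked by [10,15]×[5,14], reject
15. q=(8,34) nearest=4 d=20 new=(8,19) → add node 5 parent=4 cost=18
16. q=(5,31) nearest=5 d=12 new=(5,24) → add node 6 parent=5 cost=23
17. q=(42,8) nearest=5 d=34 new=(13,14) → blocked by [10,15]×[5,14], reject
18. q=(10,38) nearest=6 d=14 new=(10,29) → add node 7 parent=6 cost=28
19. q=(29,30) nearest=7 d=19 new=(15,30) → add node 8 parent=7 cost=33
20. q=(37,40) nearest=8 d=22 new=(20,35) → add node 9 parent=8 cost=38
21. q=(0,27) nearest=6 d=5 new=(0,27) → add node 10 parent=6 cost=28
22. q=(18,20) nearest=7 d=9 new=(15,24) → add node 11 parent=7 cost=33
23. q=(26,12) nearest=11 d=12 new=(20,19) → blocked by [17,23]×[15,20], reject
24. q=(28,28) nearest=9 d=8 new=(25,30) → add node 12 parent=9 cost=43
25. q=(18,40) nearest=9 d=5 new=(18,40) → add node 13 parent=9 cost=43
26. q=(43,1) nearest=11 d=28 new=(20,19) → blocked by [17,23]×[15,20], reject

Node count: 14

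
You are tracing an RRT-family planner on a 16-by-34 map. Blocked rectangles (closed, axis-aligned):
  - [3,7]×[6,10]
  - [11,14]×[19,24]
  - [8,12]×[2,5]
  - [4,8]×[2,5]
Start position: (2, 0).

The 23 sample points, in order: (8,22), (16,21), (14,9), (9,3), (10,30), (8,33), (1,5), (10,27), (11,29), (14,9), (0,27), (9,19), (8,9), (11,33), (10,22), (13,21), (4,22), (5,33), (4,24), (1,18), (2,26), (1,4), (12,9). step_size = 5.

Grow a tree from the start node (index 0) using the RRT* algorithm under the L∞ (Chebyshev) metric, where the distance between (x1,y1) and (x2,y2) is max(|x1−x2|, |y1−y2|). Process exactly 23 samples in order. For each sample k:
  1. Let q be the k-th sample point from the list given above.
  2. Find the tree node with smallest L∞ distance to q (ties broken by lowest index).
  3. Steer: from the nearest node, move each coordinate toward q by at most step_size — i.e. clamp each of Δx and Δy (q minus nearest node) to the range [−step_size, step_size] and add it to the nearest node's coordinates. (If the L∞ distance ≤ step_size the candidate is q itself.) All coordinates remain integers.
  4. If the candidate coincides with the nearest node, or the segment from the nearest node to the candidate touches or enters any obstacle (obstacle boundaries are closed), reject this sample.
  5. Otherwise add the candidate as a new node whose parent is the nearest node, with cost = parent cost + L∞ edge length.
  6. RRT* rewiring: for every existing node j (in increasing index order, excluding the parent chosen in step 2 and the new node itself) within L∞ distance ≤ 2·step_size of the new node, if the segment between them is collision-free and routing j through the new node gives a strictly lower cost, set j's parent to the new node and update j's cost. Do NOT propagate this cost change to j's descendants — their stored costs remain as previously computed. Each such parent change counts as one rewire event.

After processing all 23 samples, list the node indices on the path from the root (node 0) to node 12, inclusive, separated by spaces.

1. q=(8,22) nearest=0 d=22 new=(7,5) → blocked by [4,8]×[2,5], reject
2. q=(16,21) nearest=0 d=21 new=(7,5) → blocked by [4,8]×[2,5], reject
3. q=(14,9) nearest=0 d=12 new=(7,5) → blocked by [4,8]×[2,5], reject
4. q=(9,3) nearest=0 d=7 new=(7,3) → blocked by [4,8]×[2,5], reject
5. q=(10,30) nearest=0 d=30 new=(7,5) → blocked by [4,8]×[2,5], reject
6. q=(8,33) nearest=0 d=33 new=(7,5) → blocked by [4,8]×[2,5], reject
7. q=(1,5) nearest=0 d=5 new=(1,5) → add node 1 parent=0 cost=5
8. q=(10,27) nearest=1 d=22 new=(6,10) → blocked by [3,7]×[6,10], reject
9. q=(11,29) nearest=1 d=24 new=(6,10) → blocked by [3,7]×[6,10], reject
10. q=(14,9) nearest=0 d=12 new=(7,5) → blocked by [4,8]×[2,5], reject
11. q=(0,27) nearest=1 d=22 new=(0,10) → add node 2 parent=1 cost=10
12. q=(9,19) nearest=2 d=9 new=(5,15) → add node 3 parent=2 cost=15
13. q=(8,9) nearest=3 d=6 new=(8,10) → add node 4 parent=3 cost=20
14. q=(11,33) nearest=3 d=18 new=(10,20) → add node 5 parent=3 cost=20
15. q=(10,22) nearest=5 d=2 new=(10,22) → add node 6 parent=5 cost=22
16. q=(13,21) nearest=5 d=3 new=(13,21) → blocked by [11,14]×[19,24], reject
17. q=(4,22) nearest=5 d=6 new=(5,22) → add node 7 parent=5 cost=25
18. q=(5,33) nearest=6 d=11 new=(5,27) → add node 8 parent=6 cost=27
19. q=(4,24) nearest=7 d=2 new=(4,24) → add node 9 parent=7 cost=27
20. q=(1,18) nearest=3 d=4 new=(1,18) → add node 10 parent=3 cost=19; rewire 7→10 (23<25); rewire 9→10 (25<27)
21. q=(2,26) nearest=9 d=2 new=(2,26) → add node 11 parent=9 cost=27
22. q=(1,4) nearest=1 d=1 new=(1,4) → add node 12 parent=1 cost=6
23. q=(12,9) nearest=4 d=4 new=(12,9) → add node 13 parent=4 cost=24

Path: 0 1 12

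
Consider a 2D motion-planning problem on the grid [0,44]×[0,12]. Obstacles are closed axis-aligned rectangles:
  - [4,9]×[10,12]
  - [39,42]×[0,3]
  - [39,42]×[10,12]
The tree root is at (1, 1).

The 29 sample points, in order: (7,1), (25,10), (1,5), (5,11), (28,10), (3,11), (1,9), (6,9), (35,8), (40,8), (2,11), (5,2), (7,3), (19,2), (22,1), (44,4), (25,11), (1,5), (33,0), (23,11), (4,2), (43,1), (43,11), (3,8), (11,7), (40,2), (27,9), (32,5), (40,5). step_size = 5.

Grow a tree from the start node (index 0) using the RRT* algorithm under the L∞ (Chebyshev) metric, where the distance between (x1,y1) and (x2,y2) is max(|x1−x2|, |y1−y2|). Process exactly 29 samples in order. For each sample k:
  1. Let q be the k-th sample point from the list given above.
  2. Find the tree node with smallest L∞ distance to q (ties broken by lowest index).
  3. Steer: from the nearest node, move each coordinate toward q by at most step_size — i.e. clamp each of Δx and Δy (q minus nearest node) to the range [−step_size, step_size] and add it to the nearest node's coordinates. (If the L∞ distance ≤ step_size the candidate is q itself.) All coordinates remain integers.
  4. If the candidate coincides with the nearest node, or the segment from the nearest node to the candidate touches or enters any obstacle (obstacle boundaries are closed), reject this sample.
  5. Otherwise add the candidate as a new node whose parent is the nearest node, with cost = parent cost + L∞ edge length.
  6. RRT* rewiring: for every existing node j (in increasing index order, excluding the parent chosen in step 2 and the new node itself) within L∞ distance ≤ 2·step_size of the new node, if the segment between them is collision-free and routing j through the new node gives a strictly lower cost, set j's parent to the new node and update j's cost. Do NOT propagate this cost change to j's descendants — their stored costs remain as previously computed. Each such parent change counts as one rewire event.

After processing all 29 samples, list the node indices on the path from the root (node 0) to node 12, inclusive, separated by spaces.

Path: 0 1 12

1. q=(7,1) nearest=0 d=6 new=(6,1) → add node 1 parent=0 cost=5
2. q=(25,10) nearest=1 d=19 new=(11,6) → add node 2 parent=1 cost=10
3. q=(1,5) nearest=0 d=4 new=(1,5) → add node 3 parent=0 cost=4
4. q=(5,11) nearest=2 d=6 new=(6,11) → blocked by [4,9]×[10,12], reject
5. q=(28,10) nearest=2 d=17 new=(16,10) → add node 4 parent=2 cost=15
6. q=(3,11) nearest=3 d=6 new=(3,10) → add node 5 parent=3 cost=9
7. q=(1,9) nearest=5 d=2 new=(1,9) → add node 6 parent=5 cost=11
8. q=(6,9) nearest=5 d=3 new=(6,9) → add node 7 parent=5 cost=12
9. q=(35,8) nearest=4 d=19 new=(21,8) → add node 8 parent=4 cost=20
10. q=(40,8) nearest=8 d=19 new=(26,8) → add node 9 parent=8 cost=25
11. q=(2,11) nearest=5 d=1 new=(2,11) → add node 10 parent=5 cost=10
12. q=(5,2) nearest=1 d=1 new=(5,2) → add node 11 parent=1 cost=6
13. q=(7,3) nearest=1 d=2 new=(7,3) → add node 12 parent=1 cost=7
14. q=(19,2) nearest=8 d=6 new=(19,3) → add node 13 parent=8 cost=25
15. q=(22,1) nearest=13 d=3 new=(22,1) → add node 14 parent=13 cost=28
16. q=(44,4) nearest=9 d=18 new=(31,4) → add node 15 parent=9 cost=30
17. q=(25,11) nearest=9 d=3 new=(25,11) → add node 16 parent=9 cost=28
18. q=(1,5) nearest=3 d=0 → coincident, reject
19. q=(33,0) nearest=15 d=4 new=(33,0) → add node 17 parent=15 cost=34
20. q=(23,11) nearest=16 d=2 new=(23,11) → add node 18 parent=16 cost=30
21. q=(4,2) nearest=11 d=1 new=(4,2) → add node 19 parent=11 cost=7
22. q=(43,1) nearest=17 d=10 new=(38,1) → add node 20 parent=17 cost=39
23. q=(43,11) nearest=20 d=10 new=(43,6) → blocked by [39,42]×[0,3], reject
24. q=(3,8) nearest=5 d=2 new=(3,8) → add node 21 parent=5 cost=11
25. q=(11,7) nearest=2 d=1 new=(11,7) → add node 22 parent=2 cost=11; rewire 13→22 (19<25)
26. q=(40,2) nearest=20 d=2 new=(40,2) → blocked by [39,42]×[0,3], reject
27. q=(27,9) nearest=9 d=1 new=(27,9) → add node 23 parent=9 cost=26
28. q=(32,5) nearest=15 d=1 new=(32,5) → add node 24 parent=15 cost=31; rewire 20→24 (37<39)
29. q=(40,5) nearest=20 d=4 new=(40,5) → blocked by [39,42]×[0,3], reject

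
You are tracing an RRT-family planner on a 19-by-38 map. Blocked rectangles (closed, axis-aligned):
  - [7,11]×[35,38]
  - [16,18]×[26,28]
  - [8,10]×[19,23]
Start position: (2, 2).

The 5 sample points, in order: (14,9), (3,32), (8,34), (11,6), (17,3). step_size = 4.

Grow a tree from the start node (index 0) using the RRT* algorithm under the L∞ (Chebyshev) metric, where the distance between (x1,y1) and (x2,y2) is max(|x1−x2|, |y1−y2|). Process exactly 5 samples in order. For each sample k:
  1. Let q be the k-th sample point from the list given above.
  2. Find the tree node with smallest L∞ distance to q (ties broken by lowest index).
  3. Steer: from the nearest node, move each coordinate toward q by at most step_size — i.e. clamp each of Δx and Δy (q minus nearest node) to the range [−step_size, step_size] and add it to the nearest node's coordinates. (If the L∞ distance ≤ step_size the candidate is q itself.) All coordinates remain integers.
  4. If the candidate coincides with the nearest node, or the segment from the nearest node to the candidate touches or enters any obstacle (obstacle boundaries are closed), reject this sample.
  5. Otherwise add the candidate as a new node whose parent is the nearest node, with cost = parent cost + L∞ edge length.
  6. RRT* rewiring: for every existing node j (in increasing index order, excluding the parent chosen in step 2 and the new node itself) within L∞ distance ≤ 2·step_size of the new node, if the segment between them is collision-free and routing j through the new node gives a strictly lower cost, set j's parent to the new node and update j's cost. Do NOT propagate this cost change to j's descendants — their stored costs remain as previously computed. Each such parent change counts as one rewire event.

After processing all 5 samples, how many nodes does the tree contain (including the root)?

Node count: 6

1. q=(14,9) nearest=0 d=12 new=(6,6) → add node 1 parent=0 cost=4
2. q=(3,32) nearest=1 d=26 new=(3,10) → add node 2 parent=1 cost=8
3. q=(8,34) nearest=2 d=24 new=(7,14) → add node 3 parent=2 cost=12
4. q=(11,6) nearest=1 d=5 new=(10,6) → add node 4 parent=1 cost=8
5. q=(17,3) nearest=4 d=7 new=(14,3) → add node 5 parent=4 cost=12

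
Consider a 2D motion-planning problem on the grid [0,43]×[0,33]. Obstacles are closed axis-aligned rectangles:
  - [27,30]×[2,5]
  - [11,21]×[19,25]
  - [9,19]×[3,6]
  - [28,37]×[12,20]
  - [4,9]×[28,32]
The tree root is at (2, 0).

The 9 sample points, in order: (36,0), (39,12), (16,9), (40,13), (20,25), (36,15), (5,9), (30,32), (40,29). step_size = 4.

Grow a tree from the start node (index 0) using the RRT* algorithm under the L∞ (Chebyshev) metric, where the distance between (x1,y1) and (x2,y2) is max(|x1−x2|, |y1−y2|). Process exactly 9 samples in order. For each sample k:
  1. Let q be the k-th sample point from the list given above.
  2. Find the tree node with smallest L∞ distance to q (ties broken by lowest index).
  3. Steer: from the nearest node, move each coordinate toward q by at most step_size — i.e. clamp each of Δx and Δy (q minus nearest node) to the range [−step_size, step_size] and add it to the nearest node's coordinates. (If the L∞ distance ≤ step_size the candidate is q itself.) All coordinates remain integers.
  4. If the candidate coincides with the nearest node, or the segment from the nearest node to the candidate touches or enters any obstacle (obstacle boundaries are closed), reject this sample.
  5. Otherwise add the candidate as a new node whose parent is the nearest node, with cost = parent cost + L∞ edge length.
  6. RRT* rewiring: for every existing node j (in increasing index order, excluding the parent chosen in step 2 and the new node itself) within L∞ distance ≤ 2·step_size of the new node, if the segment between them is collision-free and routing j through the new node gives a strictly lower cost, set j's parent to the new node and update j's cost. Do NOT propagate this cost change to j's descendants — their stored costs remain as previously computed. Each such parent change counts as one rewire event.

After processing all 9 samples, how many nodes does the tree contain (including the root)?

Node count: 6

1. q=(36,0) nearest=0 d=34 new=(6,0) → add node 1 parent=0 cost=4
2. q=(39,12) nearest=1 d=33 new=(10,4) → blocked by [9,19]×[3,6], reject
3. q=(16,9) nearest=1 d=10 new=(10,4) → blocked by [9,19]×[3,6], reject
4. q=(40,13) nearest=1 d=34 new=(10,4) → blocked by [9,19]×[3,6], reject
5. q=(20,25) nearest=0 d=25 new=(6,4) → add node 2 parent=0 cost=4
6. q=(36,15) nearest=1 d=30 new=(10,4) → blocked by [9,19]×[3,6], reject
7. q=(5,9) nearest=2 d=5 new=(5,8) → add node 3 parent=2 cost=8
8. q=(30,32) nearest=3 d=25 new=(9,12) → add node 4 parent=3 cost=12
9. q=(40,29) nearest=4 d=31 new=(13,16) → add node 5 parent=4 cost=16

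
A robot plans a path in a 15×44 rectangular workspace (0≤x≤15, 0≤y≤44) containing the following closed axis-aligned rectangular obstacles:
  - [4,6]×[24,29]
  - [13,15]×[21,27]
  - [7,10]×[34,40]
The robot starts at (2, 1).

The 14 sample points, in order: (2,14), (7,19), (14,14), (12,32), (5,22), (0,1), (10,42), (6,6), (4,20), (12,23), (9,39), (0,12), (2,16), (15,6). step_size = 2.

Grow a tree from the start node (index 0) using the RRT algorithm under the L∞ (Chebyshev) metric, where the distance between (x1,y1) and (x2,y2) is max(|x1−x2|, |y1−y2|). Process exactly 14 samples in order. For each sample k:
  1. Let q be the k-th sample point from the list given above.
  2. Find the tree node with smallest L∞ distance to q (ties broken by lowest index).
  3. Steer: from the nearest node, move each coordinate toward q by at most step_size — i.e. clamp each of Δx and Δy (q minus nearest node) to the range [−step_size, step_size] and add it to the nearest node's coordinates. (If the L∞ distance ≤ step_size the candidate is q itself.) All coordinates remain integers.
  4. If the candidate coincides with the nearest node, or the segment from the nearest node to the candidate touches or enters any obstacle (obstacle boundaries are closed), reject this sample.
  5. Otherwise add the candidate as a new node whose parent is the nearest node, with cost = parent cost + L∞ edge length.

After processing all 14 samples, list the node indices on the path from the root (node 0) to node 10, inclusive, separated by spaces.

Path: 0 1 2 3 4 5 7 9 10

1. q=(2,14) nearest=0 d=13 new=(2,3) → add node 1 parent=0 cost=2
2. q=(7,19) nearest=1 d=16 new=(4,5) → add node 2 parent=1 cost=4
3. q=(14,14) nearest=2 d=10 new=(6,7) → add node 3 parent=2 cost=6
4. q=(12,32) nearest=3 d=25 new=(8,9) → add node 4 parent=3 cost=8
5. q=(5,22) nearest=4 d=13 new=(6,11) → add node 5 parent=4 cost=10
6. q=(0,1) nearest=0 d=2 new=(0,1) → add node 6 parent=0 cost=2
7. q=(10,42) nearest=5 d=31 new=(8,13) → add node 7 parent=5 cost=12
8. q=(6,6) nearest=3 d=1 new=(6,6) → add node 8 parent=3 cost=7
9. q=(4,20) nearest=7 d=7 new=(6,15) → add node 9 parent=7 cost=14
10. q=(12,23) nearest=9 d=8 new=(8,17) → add node 10 parent=9 cost=16
11. q=(9,39) nearest=10 d=22 new=(9,19) → add node 11 parent=10 cost=18
12. q=(0,12) nearest=3 d=6 new=(4,9) → add node 12 parent=3 cost=8
13. q=(2,16) nearest=9 d=4 new=(4,16) → add node 13 parent=9 cost=16
14. q=(15,6) nearest=4 d=7 new=(10,7) → add node 14 parent=4 cost=10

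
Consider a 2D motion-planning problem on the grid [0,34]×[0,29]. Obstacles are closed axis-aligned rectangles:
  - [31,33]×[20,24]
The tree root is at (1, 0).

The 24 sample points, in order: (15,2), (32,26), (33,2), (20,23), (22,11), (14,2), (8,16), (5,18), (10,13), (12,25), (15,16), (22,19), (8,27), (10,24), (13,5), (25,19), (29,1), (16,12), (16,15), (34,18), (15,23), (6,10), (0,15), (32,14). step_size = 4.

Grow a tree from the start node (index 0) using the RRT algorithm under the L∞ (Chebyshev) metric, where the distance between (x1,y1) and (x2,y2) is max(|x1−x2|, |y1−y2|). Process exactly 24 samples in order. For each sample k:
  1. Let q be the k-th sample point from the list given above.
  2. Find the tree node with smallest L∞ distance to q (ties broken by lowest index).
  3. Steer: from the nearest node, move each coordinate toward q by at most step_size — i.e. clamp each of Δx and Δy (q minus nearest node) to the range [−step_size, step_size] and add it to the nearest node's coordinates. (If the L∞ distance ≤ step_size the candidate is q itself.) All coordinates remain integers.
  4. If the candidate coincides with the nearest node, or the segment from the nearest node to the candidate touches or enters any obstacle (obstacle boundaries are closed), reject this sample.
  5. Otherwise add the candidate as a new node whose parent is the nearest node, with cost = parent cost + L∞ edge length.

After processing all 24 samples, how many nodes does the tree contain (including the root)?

Node count: 25

1. q=(15,2) nearest=0 d=14 new=(5,2) → add node 1 parent=0 cost=4
2. q=(32,26) nearest=1 d=27 new=(9,6) → add node 2 parent=1 cost=8
3. q=(33,2) nearest=2 d=24 new=(13,2) → add node 3 parent=2 cost=12
4. q=(20,23) nearest=2 d=17 new=(13,10) → add node 4 parent=2 cost=12
5. q=(22,11) nearest=3 d=9 new=(17,6) → add node 5 parent=3 cost=16
6. q=(14,2) nearest=3 d=1 new=(14,2) → add node 6 parent=3 cost=13
7. q=(8,16) nearest=4 d=6 new=(9,14) → add node 7 parent=4 cost=16
8. q=(5,18) nearest=7 d=4 new=(5,18) → add node 8 parent=7 cost=20
9. q=(10,13) nearest=7 d=1 new=(10,13) → add node 9 parent=7 cost=17
10. q=(12,25) nearest=8 d=7 new=(9,22) → add node 10 parent=8 cost=24
11. q=(15,16) nearest=9 d=5 new=(14,16) → add node 11 parent=9 cost=21
12. q=(22,19) nearest=11 d=8 new=(18,19) → add node 12 parent=11 cost=25
13. q=(8,27) nearest=10 d=5 new=(8,26) → add node 13 parent=10 cost=28
14. q=(10,24) nearest=10 d=2 new=(10,24) → add node 14 parent=10 cost=26
15. q=(13,5) nearest=3 d=3 new=(13,5) → add node 15 parent=3 cost=15
16. q=(25,19) nearest=12 d=7 new=(22,19) → add node 16 parent=12 cost=29
17. q=(29,1) nearest=5 d=12 new=(21,2) → add node 17 parent=5 cost=20
18. q=(16,12) nearest=4 d=3 new=(16,12) → add node 18 parent=4 cost=15
19. q=(16,15) nearest=11 d=2 new=(16,15) → add node 19 parent=11 cost=23
20. q=(34,18) nearest=16 d=12 new=(26,18) → add node 20 parent=16 cost=33
21. q=(15,23) nearest=12 d=4 new=(15,23) → add node 21 parent=12 cost=29
22. q=(6,10) nearest=2 d=4 new=(6,10) → add node 22 parent=2 cost=12
23. q=(0,15) nearest=8 d=5 new=(1,15) → add node 23 parent=8 cost=24
24. q=(32,14) nearest=20 d=6 new=(30,14) → add node 24 parent=20 cost=37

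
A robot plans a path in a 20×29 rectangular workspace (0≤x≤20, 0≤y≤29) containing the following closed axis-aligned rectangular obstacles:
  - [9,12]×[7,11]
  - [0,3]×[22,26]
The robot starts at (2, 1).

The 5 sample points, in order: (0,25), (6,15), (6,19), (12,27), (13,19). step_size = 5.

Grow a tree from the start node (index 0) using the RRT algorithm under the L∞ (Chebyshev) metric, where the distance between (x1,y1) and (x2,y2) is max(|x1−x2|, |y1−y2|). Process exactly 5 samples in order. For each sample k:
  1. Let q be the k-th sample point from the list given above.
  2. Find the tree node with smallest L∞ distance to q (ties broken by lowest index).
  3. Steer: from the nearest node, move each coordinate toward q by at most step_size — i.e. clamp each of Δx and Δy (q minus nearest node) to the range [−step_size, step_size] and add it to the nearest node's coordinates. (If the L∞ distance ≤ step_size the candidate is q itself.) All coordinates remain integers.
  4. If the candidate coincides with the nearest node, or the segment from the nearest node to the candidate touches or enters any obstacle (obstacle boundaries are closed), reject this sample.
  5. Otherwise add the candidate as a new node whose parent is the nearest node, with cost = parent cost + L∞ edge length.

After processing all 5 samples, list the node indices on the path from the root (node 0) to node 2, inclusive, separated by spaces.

Path: 0 1 2

1. q=(0,25) nearest=0 d=24 new=(0,6) → add node 1 parent=0 cost=5
2. q=(6,15) nearest=1 d=9 new=(5,11) → add node 2 parent=1 cost=10
3. q=(6,19) nearest=2 d=8 new=(6,16) → add node 3 parent=2 cost=15
4. q=(12,27) nearest=3 d=11 new=(11,21) → add node 4 parent=3 cost=20
5. q=(13,19) nearest=4 d=2 new=(13,19) → add node 5 parent=4 cost=22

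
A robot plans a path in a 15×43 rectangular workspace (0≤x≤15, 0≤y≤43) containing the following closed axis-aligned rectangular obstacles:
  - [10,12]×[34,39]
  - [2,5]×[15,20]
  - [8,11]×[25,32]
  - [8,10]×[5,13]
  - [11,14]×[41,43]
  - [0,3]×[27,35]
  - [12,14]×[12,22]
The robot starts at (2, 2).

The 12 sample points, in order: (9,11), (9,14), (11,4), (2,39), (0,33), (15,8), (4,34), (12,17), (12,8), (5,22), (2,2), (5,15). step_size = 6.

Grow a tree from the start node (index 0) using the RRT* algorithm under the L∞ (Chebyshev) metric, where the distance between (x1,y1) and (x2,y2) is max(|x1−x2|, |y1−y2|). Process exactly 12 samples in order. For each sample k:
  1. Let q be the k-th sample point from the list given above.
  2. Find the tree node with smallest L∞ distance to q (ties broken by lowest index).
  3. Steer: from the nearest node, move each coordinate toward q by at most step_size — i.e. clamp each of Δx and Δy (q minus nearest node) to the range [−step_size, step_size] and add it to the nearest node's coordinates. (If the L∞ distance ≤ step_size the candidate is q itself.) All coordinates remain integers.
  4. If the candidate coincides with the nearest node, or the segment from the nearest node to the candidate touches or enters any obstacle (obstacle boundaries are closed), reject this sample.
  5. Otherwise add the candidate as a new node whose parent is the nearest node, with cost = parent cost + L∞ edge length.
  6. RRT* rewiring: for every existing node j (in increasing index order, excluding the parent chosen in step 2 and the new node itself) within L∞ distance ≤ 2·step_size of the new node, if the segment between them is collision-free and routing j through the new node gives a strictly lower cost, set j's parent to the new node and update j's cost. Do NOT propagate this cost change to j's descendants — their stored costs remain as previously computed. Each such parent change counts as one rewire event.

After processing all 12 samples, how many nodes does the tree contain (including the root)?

1. q=(9,11) nearest=0 d=9 new=(8,8) → blocked by [8,10]×[5,13], reject
2. q=(9,14) nearest=0 d=12 new=(8,8) → blocked by [8,10]×[5,13], reject
3. q=(11,4) nearest=0 d=9 new=(8,4) → add node 1 parent=0 cost=6
4. q=(2,39) nearest=1 d=35 new=(2,10) → add node 2 parent=1 cost=12
5. q=(0,33) nearest=2 d=23 new=(0,16) → add node 3 parent=2 cost=18
6. q=(15,8) nearest=1 d=7 new=(14,8) → blocked by [8,10]×[5,13], reject
7. q=(4,34) nearest=3 d=18 new=(4,22) → blocked by [2,5]×[15,20], reject
8. q=(12,17) nearest=2 d=10 new=(8,16) → add node 4 parent=2 cost=18
9. q=(12,8) nearest=1 d=4 new=(12,8) → blocked by [8,10]×[5,13], reject
10. q=(5,22) nearest=3 d=6 new=(5,22) → blocked by [2,5]×[15,20], reject
11. q=(2,2) nearest=0 d=0 → coincident, reject
12. q=(5,15) nearest=4 d=3 new=(5,15) → blocked by [2,5]×[15,20], reject

Node count: 5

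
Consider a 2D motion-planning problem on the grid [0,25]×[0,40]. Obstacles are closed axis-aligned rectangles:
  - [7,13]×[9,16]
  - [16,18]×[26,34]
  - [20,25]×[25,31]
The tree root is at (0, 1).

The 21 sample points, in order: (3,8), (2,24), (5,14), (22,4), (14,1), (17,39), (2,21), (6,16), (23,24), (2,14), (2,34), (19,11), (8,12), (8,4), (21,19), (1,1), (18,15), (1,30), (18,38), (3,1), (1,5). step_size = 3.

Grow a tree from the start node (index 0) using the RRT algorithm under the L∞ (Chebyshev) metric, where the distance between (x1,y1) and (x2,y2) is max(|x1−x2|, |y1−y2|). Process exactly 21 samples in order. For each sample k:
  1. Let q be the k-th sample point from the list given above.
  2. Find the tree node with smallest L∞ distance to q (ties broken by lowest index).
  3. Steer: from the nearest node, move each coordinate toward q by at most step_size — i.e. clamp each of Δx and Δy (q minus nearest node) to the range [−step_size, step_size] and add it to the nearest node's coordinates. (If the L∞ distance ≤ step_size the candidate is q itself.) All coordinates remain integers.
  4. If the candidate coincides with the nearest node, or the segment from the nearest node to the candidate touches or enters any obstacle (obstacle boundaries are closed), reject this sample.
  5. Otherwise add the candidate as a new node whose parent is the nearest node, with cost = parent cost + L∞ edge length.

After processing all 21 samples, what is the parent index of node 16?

Parent of node 16: 15

1. q=(3,8) nearest=0 d=7 new=(3,4) → add node 1 parent=0 cost=3
2. q=(2,24) nearest=1 d=20 new=(2,7) → add node 2 parent=1 cost=6
3. q=(5,14) nearest=2 d=7 new=(5,10) → add node 3 parent=2 cost=9
4. q=(22,4) nearest=3 d=17 new=(8,7) → add node 4 parent=3 cost=12
5. q=(14,1) nearest=4 d=6 new=(11,4) → add node 5 parent=4 cost=15
6. q=(17,39) nearest=3 d=29 new=(8,13) → blocked by [7,13]×[9,16], reject
7. q=(2,21) nearest=3 d=11 new=(2,13) → add node 6 parent=3 cost=12
8. q=(6,16) nearest=6 d=4 new=(5,16) → add node 7 parent=6 cost=15
9. q=(23,24) nearest=4 d=17 new=(11,10) → blocked by [7,13]×[9,16], reject
10. q=(2,14) nearest=6 d=1 new=(2,14) → add node 8 parent=6 cost=13
11. q=(2,34) nearest=7 d=18 new=(2,19) → add node 9 parent=7 cost=18
12. q=(19,11) nearest=5 d=8 new=(14,7) → add node 10 parent=5 cost=18
13. q=(8,12) nearest=3 d=3 new=(8,12) → blocked by [7,13]×[9,16], reject
14. q=(8,4) nearest=4 d=3 new=(8,4) → add node 11 parent=4 cost=15
15. q=(21,19) nearest=10 d=12 new=(17,10) → add node 12 parent=10 cost=21
16. q=(1,1) nearest=0 d=1 new=(1,1) → add node 13 parent=0 cost=1
17. q=(18,15) nearest=12 d=5 new=(18,13) → add node 14 parent=12 cost=24
18. q=(1,30) nearest=9 d=11 new=(1,22) → add node 15 parent=9 cost=21
19. q=(18,38) nearest=15 d=17 new=(4,25) → add node 16 parent=15 cost=24
20. q=(3,1) nearest=13 d=2 new=(3,1) → add node 17 parent=13 cost=3
21. q=(1,5) nearest=1 d=2 new=(1,5) → add node 18 parent=1 cost=5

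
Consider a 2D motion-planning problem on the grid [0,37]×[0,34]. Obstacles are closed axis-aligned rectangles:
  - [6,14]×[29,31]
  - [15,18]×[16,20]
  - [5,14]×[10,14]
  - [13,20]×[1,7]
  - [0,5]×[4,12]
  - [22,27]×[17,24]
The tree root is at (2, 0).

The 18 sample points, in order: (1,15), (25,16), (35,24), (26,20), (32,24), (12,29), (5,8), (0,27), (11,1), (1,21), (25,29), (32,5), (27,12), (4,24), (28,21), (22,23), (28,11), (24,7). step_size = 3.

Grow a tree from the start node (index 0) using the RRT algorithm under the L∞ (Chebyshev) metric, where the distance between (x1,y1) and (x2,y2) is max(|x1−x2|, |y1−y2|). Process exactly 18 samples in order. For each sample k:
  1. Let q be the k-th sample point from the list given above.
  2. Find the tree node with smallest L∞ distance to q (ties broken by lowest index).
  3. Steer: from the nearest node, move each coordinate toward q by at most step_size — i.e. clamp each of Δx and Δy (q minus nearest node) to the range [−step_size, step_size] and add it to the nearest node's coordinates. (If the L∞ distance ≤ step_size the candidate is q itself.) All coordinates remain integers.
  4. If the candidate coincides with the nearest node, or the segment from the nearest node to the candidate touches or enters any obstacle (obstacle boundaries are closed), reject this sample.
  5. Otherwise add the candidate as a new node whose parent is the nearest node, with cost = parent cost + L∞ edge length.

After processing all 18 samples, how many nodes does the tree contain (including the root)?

Node count: 6

1. q=(1,15) nearest=0 d=15 new=(1,3) → add node 1 parent=0 cost=3
2. q=(25,16) nearest=0 d=23 new=(5,3) → add node 2 parent=0 cost=3
3. q=(35,24) nearest=2 d=30 new=(8,6) → add node 3 parent=2 cost=6
4. q=(26,20) nearest=3 d=18 new=(11,9) → add node 4 parent=3 cost=9
5. q=(32,24) nearest=4 d=21 new=(14,12) → blocked by [5,14]×[10,14], reject
6. q=(12,29) nearest=4 d=20 new=(12,12) → blocked by [5,14]×[10,14], reject
7. q=(5,8) nearest=3 d=3 new=(5,8) → blocked by [0,5]×[4,12], reject
8. q=(0,27) nearest=4 d=18 new=(8,12) → blocked by [5,14]×[10,14], reject
9. q=(11,1) nearest=3 d=5 new=(11,3) → add node 5 parent=3 cost=9
10. q=(1,21) nearest=4 d=12 new=(8,12) → blocked by [5,14]×[10,14], reject
11. q=(25,29) nearest=4 d=20 new=(14,12) → blocked by [5,14]×[10,14], reject
12. q=(32,5) nearest=4 d=21 new=(14,6) → blocked by [13,20]×[1,7], reject
13. q=(27,12) nearest=4 d=16 new=(14,12) → blocked by [5,14]×[10,14], reject
14. q=(4,24) nearest=4 d=15 new=(8,12) → blocked by [5,14]×[10,14], reject
15. q=(28,21) nearest=4 d=17 new=(14,12) → blocked by [5,14]×[10,14], reject
16. q=(22,23) nearest=4 d=14 new=(14,12) → blocked by [5,14]×[10,14], reject
17. q=(28,11) nearest=4 d=17 new=(14,11) → blocked by [5,14]×[10,14], reject
18. q=(24,7) nearest=4 d=13 new=(14,7) → blocked by [13,20]×[1,7], reject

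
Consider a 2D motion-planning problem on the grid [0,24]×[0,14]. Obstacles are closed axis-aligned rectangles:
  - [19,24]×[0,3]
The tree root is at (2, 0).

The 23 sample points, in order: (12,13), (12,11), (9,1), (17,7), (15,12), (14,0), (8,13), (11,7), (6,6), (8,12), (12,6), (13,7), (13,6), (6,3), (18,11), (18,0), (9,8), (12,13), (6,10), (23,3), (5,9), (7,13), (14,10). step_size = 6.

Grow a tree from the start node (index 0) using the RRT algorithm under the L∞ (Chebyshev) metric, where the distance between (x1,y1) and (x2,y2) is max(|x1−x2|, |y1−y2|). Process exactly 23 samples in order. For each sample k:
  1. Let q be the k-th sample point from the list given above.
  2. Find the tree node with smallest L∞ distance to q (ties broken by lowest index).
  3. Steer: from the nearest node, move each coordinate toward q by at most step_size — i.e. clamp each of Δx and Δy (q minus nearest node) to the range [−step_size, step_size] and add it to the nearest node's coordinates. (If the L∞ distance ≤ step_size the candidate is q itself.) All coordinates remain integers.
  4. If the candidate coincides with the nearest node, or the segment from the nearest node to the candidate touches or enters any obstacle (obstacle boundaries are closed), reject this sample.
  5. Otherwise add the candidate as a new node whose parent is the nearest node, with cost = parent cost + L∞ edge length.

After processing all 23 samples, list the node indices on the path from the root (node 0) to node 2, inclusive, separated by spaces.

Path: 0 1 2

1. q=(12,13) nearest=0 d=13 new=(8,6) → add node 1 parent=0 cost=6
2. q=(12,11) nearest=1 d=5 new=(12,11) → add node 2 parent=1 cost=11
3. q=(9,1) nearest=1 d=5 new=(9,1) → add node 3 parent=1 cost=11
4. q=(17,7) nearest=2 d=5 new=(17,7) → add node 4 parent=2 cost=16
5. q=(15,12) nearest=2 d=3 new=(15,12) → add node 5 parent=2 cost=14
6. q=(14,0) nearest=3 d=5 new=(14,0) → add node 6 parent=3 cost=16
7. q=(8,13) nearest=2 d=4 new=(8,13) → add node 7 parent=2 cost=15
8. q=(11,7) nearest=1 d=3 new=(11,7) → add node 8 parent=1 cost=9
9. q=(6,6) nearest=1 d=2 new=(6,6) → add node 9 parent=1 cost=8
10. q=(8,12) nearest=7 d=1 new=(8,12) → add node 10 parent=7 cost=16
11. q=(12,6) nearest=8 d=1 new=(12,6) → add node 11 parent=8 cost=10
12. q=(13,7) nearest=11 d=1 new=(13,7) → add node 12 parent=11 cost=11
13. q=(13,6) nearest=11 d=1 new=(13,6) → add node 13 parent=11 cost=11
14. q=(6,3) nearest=1 d=3 new=(6,3) → add node 14 parent=1 cost=9
15. q=(18,11) nearest=5 d=3 new=(18,11) → add node 15 parent=5 cost=17
16. q=(18,0) nearest=6 d=4 new=(18,0) → add node 16 parent=6 cost=20
17. q=(9,8) nearest=1 d=2 new=(9,8) → add node 17 parent=1 cost=8
18. q=(12,13) nearest=2 d=2 new=(12,13) → add node 18 parent=2 cost=13
19. q=(6,10) nearest=10 d=2 new=(6,10) → add node 19 parent=10 cost=18
20. q=(23,3) nearest=16 d=5 new=(23,3) → blocked by [19,24]×[0,3], reject
21. q=(5,9) nearest=19 d=1 new=(5,9) → add node 20 parent=19 cost=19
22. q=(7,13) nearest=7 d=1 new=(7,13) → add node 21 parent=7 cost=16
23. q=(14,10) nearest=2 d=2 new=(14,10) → add node 22 parent=2 cost=13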